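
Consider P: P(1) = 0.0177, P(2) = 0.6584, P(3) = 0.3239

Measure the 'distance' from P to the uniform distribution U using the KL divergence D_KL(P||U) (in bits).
0.5582 bits

U(i) = 1/3 for all i

D_KL(P||U) = Σ P(x) log₂(P(x) / (1/3))
           = Σ P(x) log₂(P(x)) + log₂(3)
           = log₂(3) - H(P)

H(P) = -Σ P(x) log₂(P(x)):
  -P(1)·log₂(P(1)) = -(0.0177)·log₂(0.0177) = 0.10302
  -P(2)·log₂(P(2)) = -(0.6584)·log₂(0.6584) = 0.39699
  -P(3)·log₂(P(3)) = -(0.3239)·log₂(0.3239) = 0.52678
H(P) = 0.10302 + 0.39699 + 0.52678 = 1.02679 bits

log₂(3) = 1.58496 bits

D_KL(P||U) = 1.58496 - 1.02679 = 0.55817 ≈ 0.5582 bits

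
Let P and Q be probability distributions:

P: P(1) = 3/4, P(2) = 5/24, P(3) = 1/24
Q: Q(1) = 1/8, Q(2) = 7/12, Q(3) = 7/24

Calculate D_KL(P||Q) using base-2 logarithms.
1.5123 bits

D_KL(P||Q) = Σ P(x) log₂(P(x)/Q(x))

Computing term by term:
  P(1)·log₂(P(1)/Q(1)) = (3/4)·log₂((3/4)/(1/8)) = 1.93872
  P(2)·log₂(P(2)/Q(2)) = (5/24)·log₂((5/24)/(7/12)) = -0.30946
  P(3)·log₂(P(3)/Q(3)) = (1/24)·log₂((1/24)/(7/24)) = -0.11697

D_KL(P||Q) = 1.93872 - 0.30946 - 0.11697 = 1.51229 ≈ 1.5123 bits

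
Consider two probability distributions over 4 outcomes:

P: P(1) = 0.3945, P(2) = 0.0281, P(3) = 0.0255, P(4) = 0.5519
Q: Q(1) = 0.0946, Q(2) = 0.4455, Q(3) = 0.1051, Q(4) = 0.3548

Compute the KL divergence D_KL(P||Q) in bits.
1.0004 bits

D_KL(P||Q) = Σ P(x) log₂(P(x)/Q(x))

Computing term by term:
  P(1)·log₂(P(1)/Q(1)) = 0.3945·log₂(0.3945/0.0946) = 0.81271
  P(2)·log₂(P(2)/Q(2)) = 0.0281·log₂(0.0281/0.4455) = -0.11203
  P(3)·log₂(P(3)/Q(3)) = 0.0255·log₂(0.0255/0.1051) = -0.05210
  P(4)·log₂(P(4)/Q(4)) = 0.5519·log₂(0.5519/0.3548) = 0.35178

D_KL(P||Q) = 0.81271 - 0.11203 - 0.05210 + 0.35178 = 1.00036 ≈ 1.0004 bits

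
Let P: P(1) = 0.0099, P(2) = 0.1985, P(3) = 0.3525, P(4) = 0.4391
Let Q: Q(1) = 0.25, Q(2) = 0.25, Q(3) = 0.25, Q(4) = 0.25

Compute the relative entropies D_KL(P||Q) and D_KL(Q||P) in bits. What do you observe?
D_KL(P||Q) = 0.4194 bits, D_KL(Q||P) = 0.9207 bits. The two directions give different values (D_KL(Q||P) exceeds D_KL(P||Q) by 0.5013 bits): KL divergence is asymmetric.

D_KL(P||Q) = Σ P(x) log₂(P(x)/Q(x))

Computing term by term:
  P(1)·log₂(P(1)/Q(1)) = 0.0099·log₂(0.0099/0.25) = -0.04612
  P(2)·log₂(P(2)/Q(2)) = 0.1985·log₂(0.1985/0.25) = -0.06606
  P(3)·log₂(P(3)/Q(3)) = 0.3525·log₂(0.3525/0.25) = 0.17473
  P(4)·log₂(P(4)/Q(4)) = 0.4391·log₂(0.4391/0.25) = 0.35682

D_KL(P||Q) = -0.04612 - 0.06606 + 0.17473 + 0.35682 = 0.41937 ≈ 0.4194 bits

D_KL(Q||P) = Σ Q(x) log₂(Q(x)/P(x))

Computing term by term:
  Q(1)·log₂(Q(1)/P(1)) = 0.25·log₂(0.25/0.0099) = 1.16459
  Q(2)·log₂(Q(2)/P(2)) = 0.25·log₂(0.25/0.1985) = 0.08320
  Q(3)·log₂(Q(3)/P(3)) = 0.25·log₂(0.25/0.3525) = -0.12392
  Q(4)·log₂(Q(4)/P(4)) = 0.25·log₂(0.25/0.4391) = -0.20316

D_KL(Q||P) = 1.16459 + 0.08320 - 0.12392 - 0.20316 = 0.92071 ≈ 0.9207 bits

These are NOT equal (difference: 0.5013 bits). KL divergence is asymmetric: D_KL(P||Q) ≠ D_KL(Q||P) in general.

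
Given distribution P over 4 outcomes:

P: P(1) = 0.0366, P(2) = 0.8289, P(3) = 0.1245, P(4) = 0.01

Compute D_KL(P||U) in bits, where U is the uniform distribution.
1.1603 bits

U(i) = 1/4 for all i

D_KL(P||U) = Σ P(x) log₂(P(x) / (1/4))
           = Σ P(x) log₂(P(x)) + log₂(4)
           = log₂(4) - H(P)

H(P) = -Σ P(x) log₂(P(x)):
  -P(1)·log₂(P(1)) = -(0.0366)·log₂(0.0366) = 0.17466
  -P(2)·log₂(P(2)) = -(0.8289)·log₂(0.8289) = 0.22441
  -P(3)·log₂(P(3)) = -(0.1245)·log₂(0.1245) = 0.37422
  -P(4)·log₂(P(4)) = -(0.01)·log₂(0.01) = 0.06644
H(P) = 0.17466 + 0.22441 + 0.37422 + 0.06644 = 0.83973 bits

log₂(4) = 2.00000 bits

D_KL(P||U) = 2.00000 - 0.83973 = 1.16027 ≈ 1.1603 bits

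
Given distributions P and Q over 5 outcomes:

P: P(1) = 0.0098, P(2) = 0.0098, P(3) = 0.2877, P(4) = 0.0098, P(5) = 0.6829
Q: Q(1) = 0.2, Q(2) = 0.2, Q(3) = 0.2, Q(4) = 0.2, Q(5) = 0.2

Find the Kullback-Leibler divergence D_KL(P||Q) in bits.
1.2329 bits

D_KL(P||Q) = Σ P(x) log₂(P(x)/Q(x))

Computing term by term:
  P(1)·log₂(P(1)/Q(1)) = 0.0098·log₂(0.0098/0.2) = -0.04264
  P(2)·log₂(P(2)/Q(2)) = 0.0098·log₂(0.0098/0.2) = -0.04264
  P(3)·log₂(P(3)/Q(3)) = 0.2877·log₂(0.2877/0.2) = 0.15092
  P(4)·log₂(P(4)/Q(4)) = 0.0098·log₂(0.0098/0.2) = -0.04264
  P(5)·log₂(P(5)/Q(5)) = 0.6829·log₂(0.6829/0.2) = 1.20988

D_KL(P||Q) = -0.04264 - 0.04264 + 0.15092 - 0.04264 + 1.20988 = 1.23288 ≈ 1.2329 bits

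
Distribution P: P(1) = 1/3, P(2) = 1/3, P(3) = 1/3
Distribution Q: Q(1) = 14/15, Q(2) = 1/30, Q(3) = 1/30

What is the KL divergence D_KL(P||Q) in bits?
1.7195 bits

D_KL(P||Q) = Σ P(x) log₂(P(x)/Q(x))

Computing term by term:
  P(1)·log₂(P(1)/Q(1)) = (1/3)·log₂((1/3)/(14/15)) = -0.49514
  P(2)·log₂(P(2)/Q(2)) = (1/3)·log₂((1/3)/(1/30)) = 1.10731
  P(3)·log₂(P(3)/Q(3)) = (1/3)·log₂((1/3)/(1/30)) = 1.10731

D_KL(P||Q) = -0.49514 + 1.10731 + 1.10731 = 1.71948 ≈ 1.7195 bits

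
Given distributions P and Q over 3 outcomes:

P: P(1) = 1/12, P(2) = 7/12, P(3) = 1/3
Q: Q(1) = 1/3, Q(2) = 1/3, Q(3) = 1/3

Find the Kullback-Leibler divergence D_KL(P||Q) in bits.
0.3043 bits

D_KL(P||Q) = Σ P(x) log₂(P(x)/Q(x))

Computing term by term:
  P(1)·log₂(P(1)/Q(1)) = (1/12)·log₂((1/12)/(1/3)) = -0.16667
  P(2)·log₂(P(2)/Q(2)) = (7/12)·log₂((7/12)/(1/3)) = 0.47096
  P(3)·log₂(P(3)/Q(3)) = (1/3)·log₂((1/3)/(1/3)) = 0.00000

D_KL(P||Q) = -0.16667 + 0.47096 + 0.00000 = 0.30429 ≈ 0.3043 bits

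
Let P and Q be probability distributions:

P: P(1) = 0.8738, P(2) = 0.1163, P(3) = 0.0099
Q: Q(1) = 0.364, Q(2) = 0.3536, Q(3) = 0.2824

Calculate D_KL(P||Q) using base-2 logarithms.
0.8695 bits

D_KL(P||Q) = Σ P(x) log₂(P(x)/Q(x))

Computing term by term:
  P(1)·log₂(P(1)/Q(1)) = 0.8738·log₂(0.8738/0.364) = 1.10393
  P(2)·log₂(P(2)/Q(2)) = 0.1163·log₂(0.1163/0.3536) = -0.18658
  P(3)·log₂(P(3)/Q(3)) = 0.0099·log₂(0.0099/0.2824) = -0.04786

D_KL(P||Q) = 1.10393 - 0.18658 - 0.04786 = 0.86949 ≈ 0.8695 bits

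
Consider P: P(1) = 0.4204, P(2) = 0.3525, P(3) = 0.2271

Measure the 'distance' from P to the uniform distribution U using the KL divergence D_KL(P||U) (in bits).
0.0434 bits

U(i) = 1/3 for all i

D_KL(P||U) = Σ P(x) log₂(P(x) / (1/3))
           = Σ P(x) log₂(P(x)) + log₂(3)
           = log₂(3) - H(P)

H(P) = -Σ P(x) log₂(P(x)):
  -P(1)·log₂(P(1)) = -(0.4204)·log₂(0.4204) = 0.52557
  -P(2)·log₂(P(2)) = -(0.3525)·log₂(0.3525) = 0.53027
  -P(3)·log₂(P(3)) = -(0.2271)·log₂(0.2271) = 0.48568
H(P) = 0.52557 + 0.53027 + 0.48568 = 1.54152 bits

log₂(3) = 1.58496 bits

D_KL(P||U) = 1.58496 - 1.54152 = 0.04344 ≈ 0.0434 bits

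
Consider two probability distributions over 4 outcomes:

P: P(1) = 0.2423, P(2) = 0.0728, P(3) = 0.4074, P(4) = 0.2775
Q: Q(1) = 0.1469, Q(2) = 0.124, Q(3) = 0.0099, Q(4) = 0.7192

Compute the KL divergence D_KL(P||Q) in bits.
1.9226 bits

D_KL(P||Q) = Σ P(x) log₂(P(x)/Q(x))

Computing term by term:
  P(1)·log₂(P(1)/Q(1)) = 0.2423·log₂(0.2423/0.1469) = 0.17493
  P(2)·log₂(P(2)/Q(2)) = 0.0728·log₂(0.0728/0.124) = -0.05593
  P(3)·log₂(P(3)/Q(3)) = 0.4074·log₂(0.4074/0.0099) = 2.18483
  P(4)·log₂(P(4)/Q(4)) = 0.2775·log₂(0.2775/0.7192) = -0.38126

D_KL(P||Q) = 0.17493 - 0.05593 + 2.18483 - 0.38126 = 1.92257 ≈ 1.9226 bits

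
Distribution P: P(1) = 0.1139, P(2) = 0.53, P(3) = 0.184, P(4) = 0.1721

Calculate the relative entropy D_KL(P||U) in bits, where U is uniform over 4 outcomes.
0.2713 bits

U(i) = 1/4 for all i

D_KL(P||U) = Σ P(x) log₂(P(x) / (1/4))
           = Σ P(x) log₂(P(x)) + log₂(4)
           = log₂(4) - H(P)

H(P) = -Σ P(x) log₂(P(x)):
  -P(1)·log₂(P(1)) = -(0.1139)·log₂(0.1139) = 0.35698
  -P(2)·log₂(P(2)) = -(0.53)·log₂(0.53) = 0.48545
  -P(3)·log₂(P(3)) = -(0.184)·log₂(0.184) = 0.44937
  -P(4)·log₂(P(4)) = -(0.1721)·log₂(0.1721) = 0.43691
H(P) = 0.35698 + 0.48545 + 0.44937 + 0.43691 = 1.72871 bits

log₂(4) = 2.00000 bits

D_KL(P||U) = 2.00000 - 1.72871 = 0.27129 ≈ 0.2713 bits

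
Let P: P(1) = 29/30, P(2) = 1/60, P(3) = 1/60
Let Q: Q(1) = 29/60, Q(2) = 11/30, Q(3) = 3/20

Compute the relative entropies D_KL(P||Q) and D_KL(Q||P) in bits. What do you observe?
D_KL(P||Q) = 0.8395 bits, D_KL(Q||P) = 1.6273 bits. The two directions give different values (D_KL(Q||P) exceeds D_KL(P||Q) by 0.7878 bits): KL divergence is asymmetric.

D_KL(P||Q) = Σ P(x) log₂(P(x)/Q(x))

Computing term by term:
  P(1)·log₂(P(1)/Q(1)) = (29/30)·log₂((29/30)/(29/60)) = 0.96667
  P(2)·log₂(P(2)/Q(2)) = (1/60)·log₂((1/60)/(11/30)) = -0.07432
  P(3)·log₂(P(3)/Q(3)) = (1/60)·log₂((1/60)/(3/20)) = -0.05283

D_KL(P||Q) = 0.96667 - 0.07432 - 0.05283 = 0.83952 ≈ 0.8395 bits

D_KL(Q||P) = Σ Q(x) log₂(Q(x)/P(x))

Computing term by term:
  Q(1)·log₂(Q(1)/P(1)) = (29/60)·log₂((29/60)/(29/30)) = -0.48333
  Q(2)·log₂(Q(2)/P(2)) = (11/30)·log₂((11/30)/(1/60)) = 1.63512
  Q(3)·log₂(Q(3)/P(3)) = (3/20)·log₂((3/20)/(1/60)) = 0.47549

D_KL(Q||P) = -0.48333 + 1.63512 + 0.47549 = 1.62728 ≈ 1.6273 bits

These are NOT equal (difference: 0.7878 bits). KL divergence is asymmetric: D_KL(P||Q) ≠ D_KL(Q||P) in general.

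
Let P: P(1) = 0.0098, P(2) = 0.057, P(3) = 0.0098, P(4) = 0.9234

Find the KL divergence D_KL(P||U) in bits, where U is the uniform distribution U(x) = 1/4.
1.5275 bits

U(i) = 1/4 for all i

D_KL(P||U) = Σ P(x) log₂(P(x) / (1/4))
           = Σ P(x) log₂(P(x)) + log₂(4)
           = log₂(4) - H(P)

H(P) = -Σ P(x) log₂(P(x)):
  -P(1)·log₂(P(1)) = -(0.0098)·log₂(0.0098) = 0.06540
  -P(2)·log₂(P(2)) = -(0.057)·log₂(0.057) = 0.23557
  -P(3)·log₂(P(3)) = -(0.0098)·log₂(0.0098) = 0.06540
  -P(4)·log₂(P(4)) = -(0.9234)·log₂(0.9234) = 0.10617
H(P) = 0.06540 + 0.23557 + 0.06540 + 0.10617 = 0.47254 bits

log₂(4) = 2.00000 bits

D_KL(P||U) = 2.00000 - 0.47254 = 1.52746 ≈ 1.5275 bits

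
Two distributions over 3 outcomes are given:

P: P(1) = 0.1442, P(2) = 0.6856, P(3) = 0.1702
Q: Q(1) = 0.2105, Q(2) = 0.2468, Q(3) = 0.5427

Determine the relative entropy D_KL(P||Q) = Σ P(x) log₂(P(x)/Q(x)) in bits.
0.6472 bits

D_KL(P||Q) = Σ P(x) log₂(P(x)/Q(x))

Computing term by term:
  P(1)·log₂(P(1)/Q(1)) = 0.1442·log₂(0.1442/0.2105) = -0.07870
  P(2)·log₂(P(2)/Q(2)) = 0.6856·log₂(0.6856/0.2468) = 1.01059
  P(3)·log₂(P(3)/Q(3)) = 0.1702·log₂(0.1702/0.5427) = -0.28473

D_KL(P||Q) = -0.07870 + 1.01059 - 0.28473 = 0.64716 ≈ 0.6472 bits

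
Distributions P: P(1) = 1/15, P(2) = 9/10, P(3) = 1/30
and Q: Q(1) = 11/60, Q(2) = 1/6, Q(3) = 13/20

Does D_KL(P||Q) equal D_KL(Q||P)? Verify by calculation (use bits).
D_KL(P||Q) = 1.9495 bits, D_KL(Q||P) = 2.6476 bits. No — D_KL(P||Q) ≠ D_KL(Q||P) for this pair.

D_KL(P||Q) = Σ P(x) log₂(P(x)/Q(x))

Computing term by term:
  P(1)·log₂(P(1)/Q(1)) = (1/15)·log₂((1/15)/(11/60)) = -0.09730
  P(2)·log₂(P(2)/Q(2)) = (9/10)·log₂((9/10)/(1/6)) = 2.18966
  P(3)·log₂(P(3)/Q(3)) = (1/30)·log₂((1/30)/(13/20)) = -0.14285

D_KL(P||Q) = -0.09730 + 2.18966 - 0.14285 = 1.94951 ≈ 1.9495 bits

D_KL(Q||P) = Σ Q(x) log₂(Q(x)/P(x))

Computing term by term:
  Q(1)·log₂(Q(1)/P(1)) = (11/60)·log₂((11/60)/(1/15)) = 0.26756
  Q(2)·log₂(Q(2)/P(2)) = (1/6)·log₂((1/6)/(9/10)) = -0.40549
  Q(3)·log₂(Q(3)/P(3)) = (13/20)·log₂((13/20)/(1/30)) = 2.78551

D_KL(Q||P) = 0.26756 - 0.40549 + 2.78551 = 2.64758 ≈ 2.6476 bits

These are NOT equal (difference: 0.6981 bits). KL divergence is asymmetric: D_KL(P||Q) ≠ D_KL(Q||P) in general.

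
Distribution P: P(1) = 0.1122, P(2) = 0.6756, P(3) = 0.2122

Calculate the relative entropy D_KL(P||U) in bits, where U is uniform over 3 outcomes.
0.3741 bits

U(i) = 1/3 for all i

D_KL(P||U) = Σ P(x) log₂(P(x) / (1/3))
           = Σ P(x) log₂(P(x)) + log₂(3)
           = log₂(3) - H(P)

H(P) = -Σ P(x) log₂(P(x)):
  -P(1)·log₂(P(1)) = -(0.1122)·log₂(0.1122) = 0.35409
  -P(2)·log₂(P(2)) = -(0.6756)·log₂(0.6756) = 0.38223
  -P(3)·log₂(P(3)) = -(0.2122)·log₂(0.2122) = 0.47459
H(P) = 0.35409 + 0.38223 + 0.47459 = 1.21091 bits

log₂(3) = 1.58496 bits

D_KL(P||U) = 1.58496 - 1.21091 = 0.37405 ≈ 0.3741 bits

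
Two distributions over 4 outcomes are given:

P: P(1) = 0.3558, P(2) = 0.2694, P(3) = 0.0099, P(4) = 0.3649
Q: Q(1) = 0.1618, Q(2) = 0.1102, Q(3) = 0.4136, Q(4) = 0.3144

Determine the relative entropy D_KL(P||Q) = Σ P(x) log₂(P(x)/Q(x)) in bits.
0.7770 bits

D_KL(P||Q) = Σ P(x) log₂(P(x)/Q(x))

Computing term by term:
  P(1)·log₂(P(1)/Q(1)) = 0.3558·log₂(0.3558/0.1618) = 0.40449
  P(2)·log₂(P(2)/Q(2)) = 0.2694·log₂(0.2694/0.1102) = 0.34743
  P(3)·log₂(P(3)/Q(3)) = 0.0099·log₂(0.0099/0.4136) = -0.05331
  P(4)·log₂(P(4)/Q(4)) = 0.3649·log₂(0.3649/0.3144) = 0.07842

D_KL(P||Q) = 0.40449 + 0.34743 - 0.05331 + 0.07842 = 0.77703 ≈ 0.7770 bits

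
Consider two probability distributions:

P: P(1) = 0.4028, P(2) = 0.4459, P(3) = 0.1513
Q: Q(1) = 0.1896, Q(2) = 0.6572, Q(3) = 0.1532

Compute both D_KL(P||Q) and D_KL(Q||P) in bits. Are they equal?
D_KL(P||Q) = 0.1856 bits, D_KL(Q||P) = 0.1644 bits. No, they are not equal.

D_KL(P||Q) = Σ P(x) log₂(P(x)/Q(x))

Computing term by term:
  P(1)·log₂(P(1)/Q(1)) = 0.4028·log₂(0.4028/0.1896) = 0.43789
  P(2)·log₂(P(2)/Q(2)) = 0.4459·log₂(0.4459/0.6572) = -0.24953
  P(3)·log₂(P(3)/Q(3)) = 0.1513·log₂(0.1513/0.1532) = -0.00272

D_KL(P||Q) = 0.43789 - 0.24953 - 0.00272 = 0.18564 ≈ 0.1856 bits

D_KL(Q||P) = Σ Q(x) log₂(Q(x)/P(x))

Computing term by term:
  Q(1)·log₂(Q(1)/P(1)) = 0.1896·log₂(0.1896/0.4028) = -0.20612
  Q(2)·log₂(Q(2)/P(2)) = 0.6572·log₂(0.6572/0.4459) = 0.36778
  Q(3)·log₂(Q(3)/P(3)) = 0.1532·log₂(0.1532/0.1513) = 0.00276

D_KL(Q||P) = -0.20612 + 0.36778 + 0.00276 = 0.16442 ≈ 0.1644 bits

These are NOT equal (difference: 0.0212 bits). KL divergence is asymmetric: D_KL(P||Q) ≠ D_KL(Q||P) in general.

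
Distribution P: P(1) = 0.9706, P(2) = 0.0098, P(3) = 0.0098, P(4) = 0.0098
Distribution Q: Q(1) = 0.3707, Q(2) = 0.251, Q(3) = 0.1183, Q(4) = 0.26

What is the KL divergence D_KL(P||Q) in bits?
1.2204 bits

D_KL(P||Q) = Σ P(x) log₂(P(x)/Q(x))

Computing term by term:
  P(1)·log₂(P(1)/Q(1)) = 0.9706·log₂(0.9706/0.3707) = 1.34780
  P(2)·log₂(P(2)/Q(2)) = 0.0098·log₂(0.0098/0.251) = -0.04585
  P(3)·log₂(P(3)/Q(3)) = 0.0098·log₂(0.0098/0.1183) = -0.03522
  P(4)·log₂(P(4)/Q(4)) = 0.0098·log₂(0.0098/0.26) = -0.04635

D_KL(P||Q) = 1.34780 - 0.04585 - 0.03522 - 0.04635 = 1.22038 ≈ 1.2204 bits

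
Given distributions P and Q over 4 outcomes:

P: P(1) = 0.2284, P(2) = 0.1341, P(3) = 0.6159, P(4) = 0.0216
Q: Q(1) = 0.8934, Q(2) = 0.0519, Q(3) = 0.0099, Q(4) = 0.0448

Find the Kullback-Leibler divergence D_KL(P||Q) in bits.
3.3817 bits

D_KL(P||Q) = Σ P(x) log₂(P(x)/Q(x))

Computing term by term:
  P(1)·log₂(P(1)/Q(1)) = 0.2284·log₂(0.2284/0.8934) = -0.44943
  P(2)·log₂(P(2)/Q(2)) = 0.1341·log₂(0.1341/0.0519) = 0.18365
  P(3)·log₂(P(3)/Q(3)) = 0.6159·log₂(0.6159/0.0099) = 3.67022
  P(4)·log₂(P(4)/Q(4)) = 0.0216·log₂(0.0216/0.0448) = -0.02273

D_KL(P||Q) = -0.44943 + 0.18365 + 3.67022 - 0.02273 = 3.38171 ≈ 3.3817 bits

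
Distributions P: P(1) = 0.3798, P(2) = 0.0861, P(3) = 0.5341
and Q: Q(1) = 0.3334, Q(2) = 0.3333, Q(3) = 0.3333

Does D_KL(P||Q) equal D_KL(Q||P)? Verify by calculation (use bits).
D_KL(P||Q) = 0.2666 bits, D_KL(Q||P) = 0.3614 bits. No — D_KL(P||Q) ≠ D_KL(Q||P) for this pair.

D_KL(P||Q) = Σ P(x) log₂(P(x)/Q(x))

Computing term by term:
  P(1)·log₂(P(1)/Q(1)) = 0.3798·log₂(0.3798/0.3334) = 0.07140
  P(2)·log₂(P(2)/Q(2)) = 0.0861·log₂(0.0861/0.3333) = -0.16813
  P(3)·log₂(P(3)/Q(3)) = 0.5341·log₂(0.5341/0.3333) = 0.36334

D_KL(P||Q) = 0.07140 - 0.16813 + 0.36334 = 0.26661 ≈ 0.2666 bits

D_KL(Q||P) = Σ Q(x) log₂(Q(x)/P(x))

Computing term by term:
  Q(1)·log₂(Q(1)/P(1)) = 0.3334·log₂(0.3334/0.3798) = -0.06267
  Q(2)·log₂(Q(2)/P(2)) = 0.3333·log₂(0.3333/0.0861) = 0.65085
  Q(3)·log₂(Q(3)/P(3)) = 0.3333·log₂(0.3333/0.5341) = -0.22674

D_KL(Q||P) = -0.06267 + 0.65085 - 0.22674 = 0.36144 ≈ 0.3614 bits

These are NOT equal (difference: 0.0948 bits). KL divergence is asymmetric: D_KL(P||Q) ≠ D_KL(Q||P) in general.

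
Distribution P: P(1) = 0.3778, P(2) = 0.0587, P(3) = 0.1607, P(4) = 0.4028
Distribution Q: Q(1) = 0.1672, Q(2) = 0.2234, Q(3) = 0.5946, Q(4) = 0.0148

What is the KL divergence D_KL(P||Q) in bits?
1.9477 bits

D_KL(P||Q) = Σ P(x) log₂(P(x)/Q(x))

Computing term by term:
  P(1)·log₂(P(1)/Q(1)) = 0.3778·log₂(0.3778/0.1672) = 0.44431
  P(2)·log₂(P(2)/Q(2)) = 0.0587·log₂(0.0587/0.2234) = -0.11319
  P(3)·log₂(P(3)/Q(3)) = 0.1607·log₂(0.1607/0.5946) = -0.30333
  P(4)·log₂(P(4)/Q(4)) = 0.4028·log₂(0.4028/0.0148) = 1.91990

D_KL(P||Q) = 0.44431 - 0.11319 - 0.30333 + 1.91990 = 1.94769 ≈ 1.9477 bits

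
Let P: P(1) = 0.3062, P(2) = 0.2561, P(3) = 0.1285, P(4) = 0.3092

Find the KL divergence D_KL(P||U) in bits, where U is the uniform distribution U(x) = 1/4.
0.0699 bits

U(i) = 1/4 for all i

D_KL(P||U) = Σ P(x) log₂(P(x) / (1/4))
           = Σ P(x) log₂(P(x)) + log₂(4)
           = log₂(4) - H(P)

H(P) = -Σ P(x) log₂(P(x)):
  -P(1)·log₂(P(1)) = -(0.3062)·log₂(0.3062) = 0.52282
  -P(2)·log₂(P(2)) = -(0.2561)·log₂(0.2561) = 0.50329
  -P(3)·log₂(P(3)) = -(0.1285)·log₂(0.1285) = 0.38038
  -P(4)·log₂(P(4)) = -(0.3092)·log₂(0.3092) = 0.52360
H(P) = 0.52282 + 0.50329 + 0.38038 + 0.52360 = 1.93009 bits

log₂(4) = 2.00000 bits

D_KL(P||U) = 2.00000 - 1.93009 = 0.06991 ≈ 0.0699 bits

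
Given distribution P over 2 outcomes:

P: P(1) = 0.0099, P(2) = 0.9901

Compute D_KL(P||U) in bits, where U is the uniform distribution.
0.9199 bits

U(i) = 1/2 for all i

D_KL(P||U) = Σ P(x) log₂(P(x) / (1/2))
           = Σ P(x) log₂(P(x)) + log₂(2)
           = log₂(2) - H(P)

H(P) = -Σ P(x) log₂(P(x)):
  -P(1)·log₂(P(1)) = -(0.0099)·log₂(0.0099) = 0.06592
  -P(2)·log₂(P(2)) = -(0.9901)·log₂(0.9901) = 0.01421
H(P) = 0.06592 + 0.01421 = 0.08013 bits

log₂(2) = 1.00000 bits

D_KL(P||U) = 1.00000 - 0.08013 = 0.91987 ≈ 0.9199 bits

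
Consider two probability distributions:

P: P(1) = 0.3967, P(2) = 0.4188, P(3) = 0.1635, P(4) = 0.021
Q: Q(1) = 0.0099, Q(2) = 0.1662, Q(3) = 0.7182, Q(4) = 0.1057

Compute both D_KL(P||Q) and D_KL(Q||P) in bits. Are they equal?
D_KL(P||Q) = 2.2726 bits, D_KL(Q||P) = 1.5056 bits. No, they are not equal.

D_KL(P||Q) = Σ P(x) log₂(P(x)/Q(x))

Computing term by term:
  P(1)·log₂(P(1)/Q(1)) = 0.3967·log₂(0.3967/0.0099) = 2.11222
  P(2)·log₂(P(2)/Q(2)) = 0.4188·log₂(0.4188/0.1662) = 0.55840
  P(3)·log₂(P(3)/Q(3)) = 0.1635·log₂(0.1635/0.7182) = -0.34909
  P(4)·log₂(P(4)/Q(4)) = 0.021·log₂(0.021/0.1057) = -0.04896

D_KL(P||Q) = 2.11222 + 0.55840 - 0.34909 - 0.04896 = 2.27257 ≈ 2.2726 bits

D_KL(Q||P) = Σ Q(x) log₂(Q(x)/P(x))

Computing term by term:
  Q(1)·log₂(Q(1)/P(1)) = 0.0099·log₂(0.0099/0.3967) = -0.05271
  Q(2)·log₂(Q(2)/P(2)) = 0.1662·log₂(0.1662/0.4188) = -0.22160
  Q(3)·log₂(Q(3)/P(3)) = 0.7182·log₂(0.7182/0.1635) = 1.53343
  Q(4)·log₂(Q(4)/P(4)) = 0.1057·log₂(0.1057/0.021) = 0.24644

D_KL(Q||P) = -0.05271 - 0.22160 + 1.53343 + 0.24644 = 1.50556 ≈ 1.5056 bits

These are NOT equal (difference: 0.7670 bits). KL divergence is asymmetric: D_KL(P||Q) ≠ D_KL(Q||P) in general.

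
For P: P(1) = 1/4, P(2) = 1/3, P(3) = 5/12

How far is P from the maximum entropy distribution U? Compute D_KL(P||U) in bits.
0.0304 bits

U(i) = 1/3 for all i

D_KL(P||U) = Σ P(x) log₂(P(x) / (1/3))
           = Σ P(x) log₂(P(x)) + log₂(3)
           = log₂(3) - H(P)

H(P) = -Σ P(x) log₂(P(x)):
  -P(1)·log₂(P(1)) = -(1/4)·log₂(1/4) = 0.50000
  -P(2)·log₂(P(2)) = -(1/3)·log₂(1/3) = 0.52832
  -P(3)·log₂(P(3)) = -(5/12)·log₂(5/12) = 0.52626
H(P) = 0.50000 + 0.52832 + 0.52626 = 1.55458 bits

log₂(3) = 1.58496 bits

D_KL(P||U) = 1.58496 - 1.55458 = 0.03038 ≈ 0.0304 bits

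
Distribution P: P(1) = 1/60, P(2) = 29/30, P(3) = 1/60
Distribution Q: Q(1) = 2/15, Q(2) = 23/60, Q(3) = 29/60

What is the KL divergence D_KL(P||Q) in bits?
1.1590 bits

D_KL(P||Q) = Σ P(x) log₂(P(x)/Q(x))

Computing term by term:
  P(1)·log₂(P(1)/Q(1)) = (1/60)·log₂((1/60)/(2/15)) = -0.05000
  P(2)·log₂(P(2)/Q(2)) = (29/30)·log₂((29/30)/(23/60)) = 1.28994
  P(3)·log₂(P(3)/Q(3)) = (1/60)·log₂((1/60)/(29/60)) = -0.08097

D_KL(P||Q) = -0.05000 + 1.28994 - 0.08097 = 1.15897 ≈ 1.1590 bits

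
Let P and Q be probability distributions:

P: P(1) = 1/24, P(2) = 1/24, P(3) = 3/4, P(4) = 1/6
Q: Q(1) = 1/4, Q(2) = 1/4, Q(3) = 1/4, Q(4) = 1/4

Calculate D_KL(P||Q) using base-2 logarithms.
0.8758 bits

D_KL(P||Q) = Σ P(x) log₂(P(x)/Q(x))

Computing term by term:
  P(1)·log₂(P(1)/Q(1)) = (1/24)·log₂((1/24)/(1/4)) = -0.10771
  P(2)·log₂(P(2)/Q(2)) = (1/24)·log₂((1/24)/(1/4)) = -0.10771
  P(3)·log₂(P(3)/Q(3)) = (3/4)·log₂((3/4)/(1/4)) = 1.18872
  P(4)·log₂(P(4)/Q(4)) = (1/6)·log₂((1/6)/(1/4)) = -0.09749

D_KL(P||Q) = -0.10771 - 0.10771 + 1.18872 - 0.09749 = 0.87581 ≈ 0.8758 bits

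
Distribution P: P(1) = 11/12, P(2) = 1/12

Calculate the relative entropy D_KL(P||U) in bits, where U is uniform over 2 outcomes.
0.5862 bits

U(i) = 1/2 for all i

D_KL(P||U) = Σ P(x) log₂(P(x) / (1/2))
           = Σ P(x) log₂(P(x)) + log₂(2)
           = log₂(2) - H(P)

H(P) = -Σ P(x) log₂(P(x)):
  -P(1)·log₂(P(1)) = -(11/12)·log₂(11/12) = 0.11507
  -P(2)·log₂(P(2)) = -(1/12)·log₂(1/12) = 0.29875
H(P) = 0.11507 + 0.29875 = 0.41382 bits

log₂(2) = 1.00000 bits

D_KL(P||U) = 1.00000 - 0.41382 = 0.58618 ≈ 0.5862 bits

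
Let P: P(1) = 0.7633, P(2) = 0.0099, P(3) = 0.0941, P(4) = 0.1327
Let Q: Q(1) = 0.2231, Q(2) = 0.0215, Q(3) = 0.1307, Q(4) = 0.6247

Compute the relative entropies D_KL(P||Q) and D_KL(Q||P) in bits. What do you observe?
D_KL(P||Q) = 1.0023 bits, D_KL(Q||P) = 1.0863 bits. The two directions give different values (D_KL(Q||P) exceeds D_KL(P||Q) by 0.0840 bits): KL divergence is asymmetric.

D_KL(P||Q) = Σ P(x) log₂(P(x)/Q(x))

Computing term by term:
  P(1)·log₂(P(1)/Q(1)) = 0.7633·log₂(0.7633/0.2231) = 1.35452
  P(2)·log₂(P(2)/Q(2)) = 0.0099·log₂(0.0099/0.0215) = -0.01108
  P(3)·log₂(P(3)/Q(3)) = 0.0941·log₂(0.0941/0.1307) = -0.04460
  P(4)·log₂(P(4)/Q(4)) = 0.1327·log₂(0.1327/0.6247) = -0.29658

D_KL(P||Q) = 1.35452 - 0.01108 - 0.04460 - 0.29658 = 1.00226 ≈ 1.0023 bits

D_KL(Q||P) = Σ Q(x) log₂(Q(x)/P(x))

Computing term by term:
  Q(1)·log₂(Q(1)/P(1)) = 0.2231·log₂(0.2231/0.7633) = -0.39590
  Q(2)·log₂(Q(2)/P(2)) = 0.0215·log₂(0.0215/0.0099) = 0.02405
  Q(3)·log₂(Q(3)/P(3)) = 0.1307·log₂(0.1307/0.0941) = 0.06195
  Q(4)·log₂(Q(4)/P(4)) = 0.6247·log₂(0.6247/0.1327) = 1.39620

D_KL(Q||P) = -0.39590 + 0.02405 + 0.06195 + 1.39620 = 1.08630 ≈ 1.0863 bits

These are NOT equal (difference: 0.0840 bits). KL divergence is asymmetric: D_KL(P||Q) ≠ D_KL(Q||P) in general.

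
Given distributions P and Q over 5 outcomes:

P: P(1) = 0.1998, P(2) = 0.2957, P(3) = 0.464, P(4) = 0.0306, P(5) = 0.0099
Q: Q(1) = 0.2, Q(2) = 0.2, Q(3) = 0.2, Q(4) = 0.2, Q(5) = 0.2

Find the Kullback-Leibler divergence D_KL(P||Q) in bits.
0.6041 bits

D_KL(P||Q) = Σ P(x) log₂(P(x)/Q(x))

Computing term by term:
  P(1)·log₂(P(1)/Q(1)) = 0.1998·log₂(0.1998/0.2) = -0.00029
  P(2)·log₂(P(2)/Q(2)) = 0.2957·log₂(0.2957/0.2) = 0.16681
  P(3)·log₂(P(3)/Q(3)) = 0.464·log₂(0.464/0.2) = 0.56335
  P(4)·log₂(P(4)/Q(4)) = 0.0306·log₂(0.0306/0.2) = -0.08288
  P(5)·log₂(P(5)/Q(5)) = 0.0099·log₂(0.0099/0.2) = -0.04293

D_KL(P||Q) = -0.00029 + 0.16681 + 0.56335 - 0.08288 - 0.04293 = 0.60406 ≈ 0.6041 bits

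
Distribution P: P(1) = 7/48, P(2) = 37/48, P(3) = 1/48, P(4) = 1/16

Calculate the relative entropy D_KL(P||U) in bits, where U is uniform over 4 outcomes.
0.9391 bits

U(i) = 1/4 for all i

D_KL(P||U) = Σ P(x) log₂(P(x) / (1/4))
           = Σ P(x) log₂(P(x)) + log₂(4)
           = log₂(4) - H(P)

H(P) = -Σ P(x) log₂(P(x)):
  -P(1)·log₂(P(1)) = -(7/48)·log₂(7/48) = 0.40507
  -P(2)·log₂(P(2)) = -(37/48)·log₂(37/48) = 0.28945
  -P(3)·log₂(P(3)) = -(1/48)·log₂(1/48) = 0.11635
  -P(4)·log₂(P(4)) = -(1/16)·log₂(1/16) = 0.25000
H(P) = 0.40507 + 0.28945 + 0.11635 + 0.25000 = 1.06087 bits

log₂(4) = 2.00000 bits

D_KL(P||U) = 2.00000 - 1.06087 = 0.93913 ≈ 0.9391 bits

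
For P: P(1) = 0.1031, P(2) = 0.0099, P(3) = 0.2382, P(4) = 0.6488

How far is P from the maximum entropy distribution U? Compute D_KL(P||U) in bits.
0.6982 bits

U(i) = 1/4 for all i

D_KL(P||U) = Σ P(x) log₂(P(x) / (1/4))
           = Σ P(x) log₂(P(x)) + log₂(4)
           = log₂(4) - H(P)

H(P) = -Σ P(x) log₂(P(x)):
  -P(1)·log₂(P(1)) = -(0.1031)·log₂(0.1031) = 0.33795
  -P(2)·log₂(P(2)) = -(0.0099)·log₂(0.0099) = 0.06592
  -P(3)·log₂(P(3)) = -(0.2382)·log₂(0.2382) = 0.49302
  -P(4)·log₂(P(4)) = -(0.6488)·log₂(0.6488) = 0.40495
H(P) = 0.33795 + 0.06592 + 0.49302 + 0.40495 = 1.30184 bits

log₂(4) = 2.00000 bits

D_KL(P||U) = 2.00000 - 1.30184 = 0.69816 ≈ 0.6982 bits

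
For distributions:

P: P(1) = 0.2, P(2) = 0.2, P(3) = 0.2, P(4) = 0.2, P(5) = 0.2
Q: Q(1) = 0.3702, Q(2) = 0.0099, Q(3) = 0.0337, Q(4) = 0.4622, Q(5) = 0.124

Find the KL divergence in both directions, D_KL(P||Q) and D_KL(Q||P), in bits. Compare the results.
D_KL(P||Q) = 1.0997 bits, D_KL(Q||P) = 0.6724 bits. D_KL(P||Q) is larger than D_KL(Q||P) by 0.4273 bits; the two directions differ.

D_KL(P||Q) = Σ P(x) log₂(P(x)/Q(x))

Computing term by term:
  P(1)·log₂(P(1)/Q(1)) = 0.2·log₂(0.2/0.3702) = -0.17766
  P(2)·log₂(P(2)/Q(2)) = 0.2·log₂(0.2/0.0099) = 0.86729
  P(3)·log₂(P(3)/Q(3)) = 0.2·log₂(0.2/0.0337) = 0.51384
  P(4)·log₂(P(4)/Q(4)) = 0.2·log₂(0.2/0.4622) = -0.24170
  P(5)·log₂(P(5)/Q(5)) = 0.2·log₂(0.2/0.124) = 0.13793

D_KL(P||Q) = -0.17766 + 0.86729 + 0.51384 - 0.24170 + 0.13793 = 1.09970 ≈ 1.0997 bits

D_KL(Q||P) = Σ Q(x) log₂(Q(x)/P(x))

Computing term by term:
  Q(1)·log₂(Q(1)/P(1)) = 0.3702·log₂(0.3702/0.2) = 0.32885
  Q(2)·log₂(Q(2)/P(2)) = 0.0099·log₂(0.0099/0.2) = -0.04293
  Q(3)·log₂(Q(3)/P(3)) = 0.0337·log₂(0.0337/0.2) = -0.08658
  Q(4)·log₂(Q(4)/P(4)) = 0.4622·log₂(0.4622/0.2) = 0.55858
  Q(5)·log₂(Q(5)/P(5)) = 0.124·log₂(0.124/0.2) = -0.08552

D_KL(Q||P) = 0.32885 - 0.04293 - 0.08658 + 0.55858 - 0.08552 = 0.67240 ≈ 0.6724 bits

These are NOT equal (difference: 0.4273 bits). KL divergence is asymmetric: D_KL(P||Q) ≠ D_KL(Q||P) in general.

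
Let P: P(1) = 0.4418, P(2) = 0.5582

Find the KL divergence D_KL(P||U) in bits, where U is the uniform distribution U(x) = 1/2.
0.0098 bits

U(i) = 1/2 for all i

D_KL(P||U) = Σ P(x) log₂(P(x) / (1/2))
           = Σ P(x) log₂(P(x)) + log₂(2)
           = log₂(2) - H(P)

H(P) = -Σ P(x) log₂(P(x)):
  -P(1)·log₂(P(1)) = -(0.4418)·log₂(0.4418) = 0.52068
  -P(2)·log₂(P(2)) = -(0.5582)·log₂(0.5582) = 0.46953
H(P) = 0.52068 + 0.46953 = 0.99021 bits

log₂(2) = 1.00000 bits

D_KL(P||U) = 1.00000 - 0.99021 = 0.00979 ≈ 0.0098 bits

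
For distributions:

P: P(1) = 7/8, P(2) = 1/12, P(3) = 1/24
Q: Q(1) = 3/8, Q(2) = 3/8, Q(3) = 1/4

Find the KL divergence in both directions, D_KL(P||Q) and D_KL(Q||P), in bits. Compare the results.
D_KL(P||Q) = 0.7811 bits, D_KL(Q||P) = 1.0016 bits. D_KL(Q||P) is larger than D_KL(P||Q) by 0.2205 bits; the two directions differ.

D_KL(P||Q) = Σ P(x) log₂(P(x)/Q(x))

Computing term by term:
  P(1)·log₂(P(1)/Q(1)) = (7/8)·log₂((7/8)/(3/8)) = 1.06959
  P(2)·log₂(P(2)/Q(2)) = (1/12)·log₂((1/12)/(3/8)) = -0.18083
  P(3)·log₂(P(3)/Q(3)) = (1/24)·log₂((1/24)/(1/4)) = -0.10771

D_KL(P||Q) = 1.06959 - 0.18083 - 0.10771 = 0.78105 ≈ 0.7811 bits

D_KL(Q||P) = Σ Q(x) log₂(Q(x)/P(x))

Computing term by term:
  Q(1)·log₂(Q(1)/P(1)) = (3/8)·log₂((3/8)/(7/8)) = -0.45840
  Q(2)·log₂(Q(2)/P(2)) = (3/8)·log₂((3/8)/(1/12)) = 0.81372
  Q(3)·log₂(Q(3)/P(3)) = (1/4)·log₂((1/4)/(1/24)) = 0.64624

D_KL(Q||P) = -0.45840 + 0.81372 + 0.64624 = 1.00156 ≈ 1.0016 bits

These are NOT equal (difference: 0.2205 bits). KL divergence is asymmetric: D_KL(P||Q) ≠ D_KL(Q||P) in general.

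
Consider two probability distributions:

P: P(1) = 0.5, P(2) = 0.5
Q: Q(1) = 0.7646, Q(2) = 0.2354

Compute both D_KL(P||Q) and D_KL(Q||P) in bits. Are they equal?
D_KL(P||Q) = 0.2370 bits, D_KL(Q||P) = 0.2127 bits. No, they are not equal.

D_KL(P||Q) = Σ P(x) log₂(P(x)/Q(x))

Computing term by term:
  P(1)·log₂(P(1)/Q(1)) = 0.5·log₂(0.5/0.7646) = -0.30639
  P(2)·log₂(P(2)/Q(2)) = 0.5·log₂(0.5/0.2354) = 0.54341

D_KL(P||Q) = -0.30639 + 0.54341 = 0.23702 ≈ 0.2370 bits

D_KL(Q||P) = Σ Q(x) log₂(Q(x)/P(x))

Computing term by term:
  Q(1)·log₂(Q(1)/P(1)) = 0.7646·log₂(0.7646/0.5) = 0.46853
  Q(2)·log₂(Q(2)/P(2)) = 0.2354·log₂(0.2354/0.5) = -0.25584

D_KL(Q||P) = 0.46853 - 0.25584 = 0.21269 ≈ 0.2127 bits

These are NOT equal (difference: 0.0243 bits). KL divergence is asymmetric: D_KL(P||Q) ≠ D_KL(Q||P) in general.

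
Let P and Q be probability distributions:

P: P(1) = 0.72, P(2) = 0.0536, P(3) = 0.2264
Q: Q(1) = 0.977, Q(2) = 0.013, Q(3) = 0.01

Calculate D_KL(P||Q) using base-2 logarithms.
0.8115 bits

D_KL(P||Q) = Σ P(x) log₂(P(x)/Q(x))

Computing term by term:
  P(1)·log₂(P(1)/Q(1)) = 0.72·log₂(0.72/0.977) = -0.31706
  P(2)·log₂(P(2)/Q(2)) = 0.0536·log₂(0.0536/0.013) = 0.10954
  P(3)·log₂(P(3)/Q(3)) = 0.2264·log₂(0.2264/0.01) = 1.01898

D_KL(P||Q) = -0.31706 + 0.10954 + 1.01898 = 0.81146 ≈ 0.8115 bits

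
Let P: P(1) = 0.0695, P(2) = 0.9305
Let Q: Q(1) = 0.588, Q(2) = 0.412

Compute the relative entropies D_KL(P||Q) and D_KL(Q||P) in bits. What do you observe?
D_KL(P||Q) = 0.8796 bits, D_KL(Q||P) = 1.3272 bits. The two directions give different values (D_KL(Q||P) exceeds D_KL(P||Q) by 0.4476 bits): KL divergence is asymmetric.

D_KL(P||Q) = Σ P(x) log₂(P(x)/Q(x))

Computing term by term:
  P(1)·log₂(P(1)/Q(1)) = 0.0695·log₂(0.0695/0.588) = -0.21411
  P(2)·log₂(P(2)/Q(2)) = 0.9305·log₂(0.9305/0.412) = 1.09367

D_KL(P||Q) = -0.21411 + 1.09367 = 0.87956 ≈ 0.8796 bits

D_KL(Q||P) = Σ Q(x) log₂(Q(x)/P(x))

Computing term by term:
  Q(1)·log₂(Q(1)/P(1)) = 0.588·log₂(0.588/0.0695) = 1.81147
  Q(2)·log₂(Q(2)/P(2)) = 0.412·log₂(0.412/0.9305) = -0.48425

D_KL(Q||P) = 1.81147 - 0.48425 = 1.32722 ≈ 1.3272 bits

These are NOT equal (difference: 0.4476 bits). KL divergence is asymmetric: D_KL(P||Q) ≠ D_KL(Q||P) in general.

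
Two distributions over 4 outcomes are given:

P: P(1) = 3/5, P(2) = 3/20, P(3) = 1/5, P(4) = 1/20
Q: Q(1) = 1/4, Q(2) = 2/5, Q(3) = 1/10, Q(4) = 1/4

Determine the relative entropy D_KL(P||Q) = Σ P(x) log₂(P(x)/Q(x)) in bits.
0.6295 bits

D_KL(P||Q) = Σ P(x) log₂(P(x)/Q(x))

Computing term by term:
  P(1)·log₂(P(1)/Q(1)) = (3/5)·log₂((3/5)/(1/4)) = 0.75782
  P(2)·log₂(P(2)/Q(2)) = (3/20)·log₂((3/20)/(2/5)) = -0.21226
  P(3)·log₂(P(3)/Q(3)) = (1/5)·log₂((1/5)/(1/10)) = 0.20000
  P(4)·log₂(P(4)/Q(4)) = (1/20)·log₂((1/20)/(1/4)) = -0.11610

D_KL(P||Q) = 0.75782 - 0.21226 + 0.20000 - 0.11610 = 0.62946 ≈ 0.6295 bits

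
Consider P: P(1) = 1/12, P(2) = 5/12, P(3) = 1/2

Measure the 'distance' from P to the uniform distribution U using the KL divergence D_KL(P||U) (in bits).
0.2600 bits

U(i) = 1/3 for all i

D_KL(P||U) = Σ P(x) log₂(P(x) / (1/3))
           = Σ P(x) log₂(P(x)) + log₂(3)
           = log₂(3) - H(P)

H(P) = -Σ P(x) log₂(P(x)):
  -P(1)·log₂(P(1)) = -(1/12)·log₂(1/12) = 0.29875
  -P(2)·log₂(P(2)) = -(5/12)·log₂(5/12) = 0.52626
  -P(3)·log₂(P(3)) = -(1/2)·log₂(1/2) = 0.50000
H(P) = 0.29875 + 0.52626 + 0.50000 = 1.32501 bits

log₂(3) = 1.58496 bits

D_KL(P||U) = 1.58496 - 1.32501 = 0.25995 ≈ 0.2600 bits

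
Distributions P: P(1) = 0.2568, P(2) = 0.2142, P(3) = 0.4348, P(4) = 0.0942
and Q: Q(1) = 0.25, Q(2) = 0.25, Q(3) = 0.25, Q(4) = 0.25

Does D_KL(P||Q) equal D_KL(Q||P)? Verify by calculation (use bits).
D_KL(P||Q) = 0.1767 bits, D_KL(Q||P) = 0.1985 bits. No — D_KL(P||Q) ≠ D_KL(Q||P) for this pair.

D_KL(P||Q) = Σ P(x) log₂(P(x)/Q(x))

Computing term by term:
  P(1)·log₂(P(1)/Q(1)) = 0.2568·log₂(0.2568/0.25) = 0.00994
  P(2)·log₂(P(2)/Q(2)) = 0.2142·log₂(0.2142/0.25) = -0.04776
  P(3)·log₂(P(3)/Q(3)) = 0.4348·log₂(0.4348/0.25) = 0.34715
  P(4)·log₂(P(4)/Q(4)) = 0.0942·log₂(0.0942/0.25) = -0.13265

D_KL(P||Q) = 0.00994 - 0.04776 + 0.34715 - 0.13265 = 0.17668 ≈ 0.1767 bits

D_KL(Q||P) = Σ Q(x) log₂(Q(x)/P(x))

Computing term by term:
  Q(1)·log₂(Q(1)/P(1)) = 0.25·log₂(0.25/0.2568) = -0.00968
  Q(2)·log₂(Q(2)/P(2)) = 0.25·log₂(0.25/0.2142) = 0.05574
  Q(3)·log₂(Q(3)/P(3)) = 0.25·log₂(0.25/0.4348) = -0.19961
  Q(4)·log₂(Q(4)/P(4)) = 0.25·log₂(0.25/0.0942) = 0.35203

D_KL(Q||P) = -0.00968 + 0.05574 - 0.19961 + 0.35203 = 0.19848 ≈ 0.1985 bits

These are NOT equal (difference: 0.0218 bits). KL divergence is asymmetric: D_KL(P||Q) ≠ D_KL(Q||P) in general.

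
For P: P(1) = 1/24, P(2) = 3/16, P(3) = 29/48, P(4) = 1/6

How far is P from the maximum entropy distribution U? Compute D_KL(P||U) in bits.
0.4861 bits

U(i) = 1/4 for all i

D_KL(P||U) = Σ P(x) log₂(P(x) / (1/4))
           = Σ P(x) log₂(P(x)) + log₂(4)
           = log₂(4) - H(P)

H(P) = -Σ P(x) log₂(P(x)):
  -P(1)·log₂(P(1)) = -(1/24)·log₂(1/24) = 0.19104
  -P(2)·log₂(P(2)) = -(3/16)·log₂(3/16) = 0.45282
  -P(3)·log₂(P(3)) = -(29/48)·log₂(29/48) = 0.43922
  -P(4)·log₂(P(4)) = -(1/6)·log₂(1/6) = 0.43083
H(P) = 0.19104 + 0.45282 + 0.43922 + 0.43083 = 1.51391 bits

log₂(4) = 2.00000 bits

D_KL(P||U) = 2.00000 - 1.51391 = 0.48609 ≈ 0.4861 bits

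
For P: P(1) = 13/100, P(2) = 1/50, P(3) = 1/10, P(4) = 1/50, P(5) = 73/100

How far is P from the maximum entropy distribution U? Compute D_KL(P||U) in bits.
1.0499 bits

U(i) = 1/5 for all i

D_KL(P||U) = Σ P(x) log₂(P(x) / (1/5))
           = Σ P(x) log₂(P(x)) + log₂(5)
           = log₂(5) - H(P)

H(P) = -Σ P(x) log₂(P(x)):
  -P(1)·log₂(P(1)) = -(13/100)·log₂(13/100) = 0.38264
  -P(2)·log₂(P(2)) = -(1/50)·log₂(1/50) = 0.11288
  -P(3)·log₂(P(3)) = -(1/10)·log₂(1/10) = 0.33219
  -P(4)·log₂(P(4)) = -(1/50)·log₂(1/50) = 0.11288
  -P(5)·log₂(P(5)) = -(73/100)·log₂(73/100) = 0.33144
H(P) = 0.38264 + 0.11288 + 0.33219 + 0.11288 + 0.33144 = 1.27203 bits

log₂(5) = 2.32193 bits

D_KL(P||U) = 2.32193 - 1.27203 = 1.04990 ≈ 1.0499 bits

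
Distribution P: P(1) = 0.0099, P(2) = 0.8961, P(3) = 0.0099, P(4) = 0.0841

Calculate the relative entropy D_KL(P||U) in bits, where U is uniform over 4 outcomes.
1.4260 bits

U(i) = 1/4 for all i

D_KL(P||U) = Σ P(x) log₂(P(x) / (1/4))
           = Σ P(x) log₂(P(x)) + log₂(4)
           = log₂(4) - H(P)

H(P) = -Σ P(x) log₂(P(x)):
  -P(1)·log₂(P(1)) = -(0.0099)·log₂(0.0099) = 0.06592
  -P(2)·log₂(P(2)) = -(0.8961)·log₂(0.8961) = 0.14182
  -P(3)·log₂(P(3)) = -(0.0099)·log₂(0.0099) = 0.06592
  -P(4)·log₂(P(4)) = -(0.0841)·log₂(0.0841) = 0.30038
H(P) = 0.06592 + 0.14182 + 0.06592 + 0.30038 = 0.57404 bits

log₂(4) = 2.00000 bits

D_KL(P||U) = 2.00000 - 0.57404 = 1.42596 ≈ 1.4260 bits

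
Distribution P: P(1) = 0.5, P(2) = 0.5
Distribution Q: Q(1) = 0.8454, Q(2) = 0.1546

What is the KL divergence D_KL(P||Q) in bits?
0.4678 bits

D_KL(P||Q) = Σ P(x) log₂(P(x)/Q(x))

Computing term by term:
  P(1)·log₂(P(1)/Q(1)) = 0.5·log₂(0.5/0.8454) = -0.37885
  P(2)·log₂(P(2)/Q(2)) = 0.5·log₂(0.5/0.1546) = 0.84669

D_KL(P||Q) = -0.37885 + 0.84669 = 0.46784 ≈ 0.4678 bits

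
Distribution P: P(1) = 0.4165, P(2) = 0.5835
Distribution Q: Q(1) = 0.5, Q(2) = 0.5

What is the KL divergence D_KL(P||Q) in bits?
0.0202 bits

D_KL(P||Q) = Σ P(x) log₂(P(x)/Q(x))

Computing term by term:
  P(1)·log₂(P(1)/Q(1)) = 0.4165·log₂(0.4165/0.5) = -0.10979
  P(2)·log₂(P(2)/Q(2)) = 0.5835·log₂(0.5835/0.5) = 0.13001

D_KL(P||Q) = -0.10979 + 0.13001 = 0.02022 ≈ 0.0202 bits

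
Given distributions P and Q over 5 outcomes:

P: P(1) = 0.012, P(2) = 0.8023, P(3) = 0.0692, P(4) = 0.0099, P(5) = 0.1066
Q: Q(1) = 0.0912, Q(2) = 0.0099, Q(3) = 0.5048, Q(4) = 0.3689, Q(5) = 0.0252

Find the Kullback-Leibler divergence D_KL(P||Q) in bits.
5.0237 bits

D_KL(P||Q) = Σ P(x) log₂(P(x)/Q(x))

Computing term by term:
  P(1)·log₂(P(1)/Q(1)) = 0.012·log₂(0.012/0.0912) = -0.03511
  P(2)·log₂(P(2)/Q(2)) = 0.8023·log₂(0.8023/0.0099) = 5.08704
  P(3)·log₂(P(3)/Q(3)) = 0.0692·log₂(0.0692/0.5048) = -0.19839
  P(4)·log₂(P(4)/Q(4)) = 0.0099·log₂(0.0099/0.3689) = -0.05167
  P(5)·log₂(P(5)/Q(5)) = 0.1066·log₂(0.1066/0.0252) = 0.22180

D_KL(P||Q) = -0.03511 + 5.08704 - 0.19839 - 0.05167 + 0.22180 = 5.02367 ≈ 5.0237 bits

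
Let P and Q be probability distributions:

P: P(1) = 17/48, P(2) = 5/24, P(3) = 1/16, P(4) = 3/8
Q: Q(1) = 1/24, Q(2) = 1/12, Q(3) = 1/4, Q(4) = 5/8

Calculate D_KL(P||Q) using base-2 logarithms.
0.9675 bits

D_KL(P||Q) = Σ P(x) log₂(P(x)/Q(x))

Computing term by term:
  P(1)·log₂(P(1)/Q(1)) = (17/48)·log₂((17/48)/(1/24)) = 1.09348
  P(2)·log₂(P(2)/Q(2)) = (5/24)·log₂((5/24)/(1/12)) = 0.27540
  P(3)·log₂(P(3)/Q(3)) = (1/16)·log₂((1/16)/(1/4)) = -0.12500
  P(4)·log₂(P(4)/Q(4)) = (3/8)·log₂((3/8)/(5/8)) = -0.27636

D_KL(P||Q) = 1.09348 + 0.27540 - 0.12500 - 0.27636 = 0.96752 ≈ 0.9675 bits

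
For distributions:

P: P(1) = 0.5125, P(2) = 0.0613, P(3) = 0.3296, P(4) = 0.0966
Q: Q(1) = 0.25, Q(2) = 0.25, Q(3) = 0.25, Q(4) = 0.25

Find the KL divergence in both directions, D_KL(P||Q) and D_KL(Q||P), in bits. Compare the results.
D_KL(P||Q) = 0.4054 bits, D_KL(Q||P) = 0.4913 bits. D_KL(Q||P) is larger than D_KL(P||Q) by 0.0859 bits; the two directions differ.

D_KL(P||Q) = Σ P(x) log₂(P(x)/Q(x))

Computing term by term:
  P(1)·log₂(P(1)/Q(1)) = 0.5125·log₂(0.5125/0.25) = 0.53076
  P(2)·log₂(P(2)/Q(2)) = 0.0613·log₂(0.0613/0.25) = -0.12431
  P(3)·log₂(P(3)/Q(3)) = 0.3296·log₂(0.3296/0.25) = 0.13144
  P(4)·log₂(P(4)/Q(4)) = 0.0966·log₂(0.0966/0.25) = -0.13252

D_KL(P||Q) = 0.53076 - 0.12431 + 0.13144 - 0.13252 = 0.40537 ≈ 0.4054 bits

D_KL(Q||P) = Σ Q(x) log₂(Q(x)/P(x))

Computing term by term:
  Q(1)·log₂(Q(1)/P(1)) = 0.25·log₂(0.25/0.5125) = -0.25891
  Q(2)·log₂(Q(2)/P(2)) = 0.25·log₂(0.25/0.0613) = 0.50699
  Q(3)·log₂(Q(3)/P(3)) = 0.25·log₂(0.25/0.3296) = -0.09970
  Q(4)·log₂(Q(4)/P(4)) = 0.25·log₂(0.25/0.0966) = 0.34296

D_KL(Q||P) = -0.25891 + 0.50699 - 0.09970 + 0.34296 = 0.49134 ≈ 0.4913 bits

These are NOT equal (difference: 0.0859 bits). KL divergence is asymmetric: D_KL(P||Q) ≠ D_KL(Q||P) in general.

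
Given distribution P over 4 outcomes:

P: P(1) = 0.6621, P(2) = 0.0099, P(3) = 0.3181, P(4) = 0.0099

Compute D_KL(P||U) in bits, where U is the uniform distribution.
0.9487 bits

U(i) = 1/4 for all i

D_KL(P||U) = Σ P(x) log₂(P(x) / (1/4))
           = Σ P(x) log₂(P(x)) + log₂(4)
           = log₂(4) - H(P)

H(P) = -Σ P(x) log₂(P(x)):
  -P(1)·log₂(P(1)) = -(0.6621)·log₂(0.6621) = 0.39387
  -P(2)·log₂(P(2)) = -(0.0099)·log₂(0.0099) = 0.06592
  -P(3)·log₂(P(3)) = -(0.3181)·log₂(0.3181) = 0.52564
  -P(4)·log₂(P(4)) = -(0.0099)·log₂(0.0099) = 0.06592
H(P) = 0.39387 + 0.06592 + 0.52564 + 0.06592 = 1.05135 bits

log₂(4) = 2.00000 bits

D_KL(P||U) = 2.00000 - 1.05135 = 0.94865 ≈ 0.9487 bits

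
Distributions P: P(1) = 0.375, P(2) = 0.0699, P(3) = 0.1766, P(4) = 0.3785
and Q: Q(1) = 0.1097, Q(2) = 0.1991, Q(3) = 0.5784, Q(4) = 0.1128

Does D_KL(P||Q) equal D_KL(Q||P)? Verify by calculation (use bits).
D_KL(P||Q) = 0.9182 bits, D_KL(Q||P) = 0.8991 bits. No — D_KL(P||Q) ≠ D_KL(Q||P) for this pair.

D_KL(P||Q) = Σ P(x) log₂(P(x)/Q(x))

Computing term by term:
  P(1)·log₂(P(1)/Q(1)) = 0.375·log₂(0.375/0.1097) = 0.66500
  P(2)·log₂(P(2)/Q(2)) = 0.0699·log₂(0.0699/0.1991) = -0.10556
  P(3)·log₂(P(3)/Q(3)) = 0.1766·log₂(0.1766/0.5784) = -0.30227
  P(4)·log₂(P(4)/Q(4)) = 0.3785·log₂(0.3785/0.1128) = 0.66106

D_KL(P||Q) = 0.66500 - 0.10556 - 0.30227 + 0.66106 = 0.91823 ≈ 0.9182 bits

D_KL(Q||P) = Σ Q(x) log₂(Q(x)/P(x))

Computing term by term:
  Q(1)·log₂(Q(1)/P(1)) = 0.1097·log₂(0.1097/0.375) = -0.19453
  Q(2)·log₂(Q(2)/P(2)) = 0.1991·log₂(0.1991/0.0699) = 0.30067
  Q(3)·log₂(Q(3)/P(3)) = 0.5784·log₂(0.5784/0.1766) = 0.98998
  Q(4)·log₂(Q(4)/P(4)) = 0.1128·log₂(0.1128/0.3785) = -0.19701

D_KL(Q||P) = -0.19453 + 0.30067 + 0.98998 - 0.19701 = 0.89911 ≈ 0.8991 bits

These are NOT equal (difference: 0.0191 bits). KL divergence is asymmetric: D_KL(P||Q) ≠ D_KL(Q||P) in general.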